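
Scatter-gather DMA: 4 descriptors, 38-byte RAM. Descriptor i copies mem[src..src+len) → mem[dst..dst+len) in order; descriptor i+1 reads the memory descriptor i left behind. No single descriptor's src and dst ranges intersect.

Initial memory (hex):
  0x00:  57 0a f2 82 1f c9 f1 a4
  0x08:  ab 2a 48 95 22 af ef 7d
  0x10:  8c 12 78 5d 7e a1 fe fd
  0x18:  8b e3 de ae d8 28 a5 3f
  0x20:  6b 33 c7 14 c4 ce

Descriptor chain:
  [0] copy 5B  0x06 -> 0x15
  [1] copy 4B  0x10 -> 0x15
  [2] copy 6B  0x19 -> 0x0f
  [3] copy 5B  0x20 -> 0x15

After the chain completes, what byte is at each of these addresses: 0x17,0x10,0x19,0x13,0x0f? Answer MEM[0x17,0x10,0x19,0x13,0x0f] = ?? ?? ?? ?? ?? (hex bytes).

MEM[0x17,0x10,0x19,0x13,0x0f] = c7 de c4 28 48

  after D0: wrote 5B at 0x15 = f1a4ab2a48
  after D1: wrote 4B at 0x15 = 8c12785d
  after D2: wrote 6B at 0x0f = 48deaed828a5
  after D3: wrote 5B at 0x15 = 6b33c714c4
query mem[0x17]=0xc7, mem[0x10]=0xde, mem[0x19]=0xc4, mem[0x13]=0x28, mem[0x0f]=0x48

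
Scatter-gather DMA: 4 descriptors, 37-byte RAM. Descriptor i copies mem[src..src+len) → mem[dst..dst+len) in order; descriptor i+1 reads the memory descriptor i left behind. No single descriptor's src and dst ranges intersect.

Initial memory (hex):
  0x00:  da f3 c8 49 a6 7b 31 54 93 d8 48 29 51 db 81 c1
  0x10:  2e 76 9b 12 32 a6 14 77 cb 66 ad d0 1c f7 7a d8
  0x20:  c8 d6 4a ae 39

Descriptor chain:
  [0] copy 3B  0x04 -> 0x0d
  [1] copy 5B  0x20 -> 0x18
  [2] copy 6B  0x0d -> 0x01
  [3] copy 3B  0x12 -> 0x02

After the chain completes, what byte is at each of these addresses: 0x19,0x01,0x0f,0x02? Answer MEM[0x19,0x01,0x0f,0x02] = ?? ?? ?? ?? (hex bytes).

[0] 0x04->0x0d len=3 : a6 7b 31
[1] 0x20->0x18 len=5 : c8 d6 4a ae 39
[2] 0x0d->0x01 len=6 : a6 7b 31 2e 76 9b
[3] 0x12->0x02 len=3 : 9b 12 32
query mem[0x19]=0xd6, mem[0x01]=0xa6, mem[0x0f]=0x31, mem[0x02]=0x9b

MEM[0x19,0x01,0x0f,0x02] = d6 a6 31 9b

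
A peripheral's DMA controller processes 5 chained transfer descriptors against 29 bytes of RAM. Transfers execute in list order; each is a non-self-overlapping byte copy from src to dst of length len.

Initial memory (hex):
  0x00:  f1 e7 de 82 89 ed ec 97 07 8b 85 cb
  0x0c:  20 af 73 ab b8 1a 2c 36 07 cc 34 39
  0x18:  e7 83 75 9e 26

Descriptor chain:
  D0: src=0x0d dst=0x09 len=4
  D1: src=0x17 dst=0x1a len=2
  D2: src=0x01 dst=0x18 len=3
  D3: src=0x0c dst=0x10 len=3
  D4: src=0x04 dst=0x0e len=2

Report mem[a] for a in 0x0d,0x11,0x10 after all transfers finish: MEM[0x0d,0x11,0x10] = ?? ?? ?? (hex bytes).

MEM[0x0d,0x11,0x10] = af af b8

#0 dst[0x09+4] := {0xaf,0x73,0xab,0xb8}
#1 dst[0x1a+2] := {0x39,0xe7}
#2 dst[0x18+3] := {0xe7,0xde,0x82}
#3 dst[0x10+3] := {0xb8,0xaf,0x73}
#4 dst[0x0e+2] := {0x89,0xed}
query mem[0x0d]=0xaf, mem[0x11]=0xaf, mem[0x10]=0xb8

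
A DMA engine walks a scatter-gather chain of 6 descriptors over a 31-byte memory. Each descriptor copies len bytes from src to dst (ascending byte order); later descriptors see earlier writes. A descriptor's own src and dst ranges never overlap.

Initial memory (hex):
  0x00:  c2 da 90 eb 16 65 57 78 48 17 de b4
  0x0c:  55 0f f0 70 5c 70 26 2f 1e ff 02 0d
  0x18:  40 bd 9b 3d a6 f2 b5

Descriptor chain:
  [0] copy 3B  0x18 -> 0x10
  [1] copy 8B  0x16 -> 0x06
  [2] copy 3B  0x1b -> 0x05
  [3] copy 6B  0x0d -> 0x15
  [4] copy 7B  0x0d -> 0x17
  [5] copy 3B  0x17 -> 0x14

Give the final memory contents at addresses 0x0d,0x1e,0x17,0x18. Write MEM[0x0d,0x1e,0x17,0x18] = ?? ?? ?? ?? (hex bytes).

D0: mem[0x10..0x12] <- [40 bd 9b]
D1: mem[0x06..0x0d] <- [02 0d 40 bd 9b 3d a6 f2]
D2: mem[0x05..0x07] <- [3d a6 f2]
D3: mem[0x15..0x1a] <- [f2 f0 70 40 bd 9b]
D4: mem[0x17..0x1d] <- [f2 f0 70 40 bd 9b 2f]
D5: mem[0x14..0x16] <- [f2 f0 70]
query mem[0x0d]=0xf2, mem[0x1e]=0xb5, mem[0x17]=0xf2, mem[0x18]=0xf0

MEM[0x0d,0x1e,0x17,0x18] = f2 b5 f2 f0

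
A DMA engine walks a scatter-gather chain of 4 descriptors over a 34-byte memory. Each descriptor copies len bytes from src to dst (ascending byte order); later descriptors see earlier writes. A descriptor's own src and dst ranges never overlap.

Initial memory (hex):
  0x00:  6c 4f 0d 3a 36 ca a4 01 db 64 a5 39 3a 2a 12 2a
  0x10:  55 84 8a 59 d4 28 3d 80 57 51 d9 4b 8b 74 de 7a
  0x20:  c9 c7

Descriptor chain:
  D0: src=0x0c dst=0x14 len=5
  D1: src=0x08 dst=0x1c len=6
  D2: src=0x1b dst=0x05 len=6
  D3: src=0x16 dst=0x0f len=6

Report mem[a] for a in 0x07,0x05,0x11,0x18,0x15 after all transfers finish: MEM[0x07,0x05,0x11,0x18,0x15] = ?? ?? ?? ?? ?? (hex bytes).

MEM[0x07,0x05,0x11,0x18,0x15] = 64 4b 55 55 2a

D0: mem[0x14..0x18] <- [3a 2a 12 2a 55]
D1: mem[0x1c..0x21] <- [db 64 a5 39 3a 2a]
D2: mem[0x05..0x0a] <- [4b db 64 a5 39 3a]
D3: mem[0x0f..0x14] <- [12 2a 55 51 d9 4b]
query mem[0x07]=0x64, mem[0x05]=0x4b, mem[0x11]=0x55, mem[0x18]=0x55, mem[0x15]=0x2a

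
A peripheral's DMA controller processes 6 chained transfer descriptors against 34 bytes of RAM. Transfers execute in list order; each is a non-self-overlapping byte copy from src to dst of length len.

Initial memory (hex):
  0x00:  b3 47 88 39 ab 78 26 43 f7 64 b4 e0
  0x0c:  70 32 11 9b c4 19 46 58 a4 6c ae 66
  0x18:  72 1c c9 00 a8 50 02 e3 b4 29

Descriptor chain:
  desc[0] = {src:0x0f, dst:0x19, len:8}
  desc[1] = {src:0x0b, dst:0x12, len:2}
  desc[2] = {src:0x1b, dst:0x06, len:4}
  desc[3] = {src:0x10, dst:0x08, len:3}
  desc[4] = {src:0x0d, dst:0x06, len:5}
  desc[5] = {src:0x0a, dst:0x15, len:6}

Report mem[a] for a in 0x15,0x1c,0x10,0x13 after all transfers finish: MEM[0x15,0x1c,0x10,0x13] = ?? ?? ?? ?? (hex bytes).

MEM[0x15,0x1c,0x10,0x13] = 19 46 c4 70

[0] 0x0f->0x19 len=8 : 9b c4 19 46 58 a4 6c ae
[1] 0x0b->0x12 len=2 : e0 70
[2] 0x1b->0x06 len=4 : 19 46 58 a4
[3] 0x10->0x08 len=3 : c4 19 e0
[4] 0x0d->0x06 len=5 : 32 11 9b c4 19
[5] 0x0a->0x15 len=6 : 19 e0 70 32 11 9b
query mem[0x15]=0x19, mem[0x1c]=0x46, mem[0x10]=0xc4, mem[0x13]=0x70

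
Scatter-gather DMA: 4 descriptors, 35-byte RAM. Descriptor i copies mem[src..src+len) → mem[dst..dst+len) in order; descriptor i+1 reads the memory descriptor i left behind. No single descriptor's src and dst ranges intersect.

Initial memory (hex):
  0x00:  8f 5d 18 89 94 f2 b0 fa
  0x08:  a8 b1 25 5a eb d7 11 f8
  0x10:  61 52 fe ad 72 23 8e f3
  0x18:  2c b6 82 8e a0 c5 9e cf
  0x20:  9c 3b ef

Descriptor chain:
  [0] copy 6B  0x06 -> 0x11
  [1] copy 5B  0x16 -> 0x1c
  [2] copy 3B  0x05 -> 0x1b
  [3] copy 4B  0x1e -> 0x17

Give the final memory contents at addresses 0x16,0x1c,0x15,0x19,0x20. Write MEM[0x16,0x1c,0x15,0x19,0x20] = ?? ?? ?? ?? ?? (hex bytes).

#0 dst[0x11+6] := {0xb0,0xfa,0xa8,0xb1,0x25,0x5a}
#1 dst[0x1c+5] := {0x5a,0xf3,0x2c,0xb6,0x82}
#2 dst[0x1b+3] := {0xf2,0xb0,0xfa}
#3 dst[0x17+4] := {0x2c,0xb6,0x82,0x3b}
query mem[0x16]=0x5a, mem[0x1c]=0xb0, mem[0x15]=0x25, mem[0x19]=0x82, mem[0x20]=0x82

MEM[0x16,0x1c,0x15,0x19,0x20] = 5a b0 25 82 82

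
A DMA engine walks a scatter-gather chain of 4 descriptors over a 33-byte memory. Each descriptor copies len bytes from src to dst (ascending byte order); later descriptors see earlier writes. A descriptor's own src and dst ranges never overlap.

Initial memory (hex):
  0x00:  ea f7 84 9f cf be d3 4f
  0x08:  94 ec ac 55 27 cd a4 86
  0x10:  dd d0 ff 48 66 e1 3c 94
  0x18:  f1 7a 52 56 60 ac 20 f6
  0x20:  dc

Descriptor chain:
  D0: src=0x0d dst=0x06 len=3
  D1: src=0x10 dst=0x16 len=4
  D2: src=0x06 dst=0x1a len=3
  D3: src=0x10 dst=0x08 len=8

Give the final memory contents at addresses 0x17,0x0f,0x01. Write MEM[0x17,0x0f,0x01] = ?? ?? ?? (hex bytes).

#0 dst[0x06+3] := {0xcd,0xa4,0x86}
#1 dst[0x16+4] := {0xdd,0xd0,0xff,0x48}
#2 dst[0x1a+3] := {0xcd,0xa4,0x86}
#3 dst[0x08+8] := {0xdd,0xd0,0xff,0x48,0x66,0xe1,0xdd,0xd0}
query mem[0x17]=0xd0, mem[0x0f]=0xd0, mem[0x01]=0xf7

MEM[0x17,0x0f,0x01] = d0 d0 f7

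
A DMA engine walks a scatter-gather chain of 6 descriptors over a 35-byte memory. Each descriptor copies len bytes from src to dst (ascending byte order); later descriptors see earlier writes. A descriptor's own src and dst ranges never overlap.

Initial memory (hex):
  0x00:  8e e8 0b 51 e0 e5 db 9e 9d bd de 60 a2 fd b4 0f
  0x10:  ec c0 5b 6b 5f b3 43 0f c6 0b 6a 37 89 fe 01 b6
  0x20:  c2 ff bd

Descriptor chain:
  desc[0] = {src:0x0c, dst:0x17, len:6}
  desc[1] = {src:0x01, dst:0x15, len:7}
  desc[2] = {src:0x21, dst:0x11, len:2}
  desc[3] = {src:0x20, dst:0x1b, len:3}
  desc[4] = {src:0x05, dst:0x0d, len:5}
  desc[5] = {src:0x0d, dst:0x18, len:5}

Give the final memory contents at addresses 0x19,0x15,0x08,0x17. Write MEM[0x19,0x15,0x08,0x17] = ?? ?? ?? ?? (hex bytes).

[0] 0x0c->0x17 len=6 : a2 fd b4 0f ec c0
[1] 0x01->0x15 len=7 : e8 0b 51 e0 e5 db 9e
[2] 0x21->0x11 len=2 : ff bd
[3] 0x20->0x1b len=3 : c2 ff bd
[4] 0x05->0x0d len=5 : e5 db 9e 9d bd
[5] 0x0d->0x18 len=5 : e5 db 9e 9d bd
query mem[0x19]=0xdb, mem[0x15]=0xe8, mem[0x08]=0x9d, mem[0x17]=0x51

MEM[0x19,0x15,0x08,0x17] = db e8 9d 51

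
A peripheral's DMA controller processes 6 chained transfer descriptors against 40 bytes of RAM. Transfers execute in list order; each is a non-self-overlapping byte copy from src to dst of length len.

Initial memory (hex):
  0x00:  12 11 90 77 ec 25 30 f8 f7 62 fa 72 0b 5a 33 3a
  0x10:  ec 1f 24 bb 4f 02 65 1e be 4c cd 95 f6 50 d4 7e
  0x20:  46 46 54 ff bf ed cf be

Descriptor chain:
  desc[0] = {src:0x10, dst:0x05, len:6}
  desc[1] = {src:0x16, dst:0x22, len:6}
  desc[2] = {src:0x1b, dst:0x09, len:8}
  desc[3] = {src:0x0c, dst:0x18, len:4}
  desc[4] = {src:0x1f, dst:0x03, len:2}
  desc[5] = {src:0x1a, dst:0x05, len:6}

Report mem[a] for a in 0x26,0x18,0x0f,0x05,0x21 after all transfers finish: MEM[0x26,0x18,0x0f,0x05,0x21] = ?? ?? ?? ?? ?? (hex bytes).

MEM[0x26,0x18,0x0f,0x05,0x21] = cd d4 46 46 46

[0] 0x10->0x05 len=6 : ec 1f 24 bb 4f 02
[1] 0x16->0x22 len=6 : 65 1e be 4c cd 95
[2] 0x1b->0x09 len=8 : 95 f6 50 d4 7e 46 46 65
[3] 0x0c->0x18 len=4 : d4 7e 46 46
[4] 0x1f->0x03 len=2 : 7e 46
[5] 0x1a->0x05 len=6 : 46 46 f6 50 d4 7e
query mem[0x26]=0xcd, mem[0x18]=0xd4, mem[0x0f]=0x46, mem[0x05]=0x46, mem[0x21]=0x46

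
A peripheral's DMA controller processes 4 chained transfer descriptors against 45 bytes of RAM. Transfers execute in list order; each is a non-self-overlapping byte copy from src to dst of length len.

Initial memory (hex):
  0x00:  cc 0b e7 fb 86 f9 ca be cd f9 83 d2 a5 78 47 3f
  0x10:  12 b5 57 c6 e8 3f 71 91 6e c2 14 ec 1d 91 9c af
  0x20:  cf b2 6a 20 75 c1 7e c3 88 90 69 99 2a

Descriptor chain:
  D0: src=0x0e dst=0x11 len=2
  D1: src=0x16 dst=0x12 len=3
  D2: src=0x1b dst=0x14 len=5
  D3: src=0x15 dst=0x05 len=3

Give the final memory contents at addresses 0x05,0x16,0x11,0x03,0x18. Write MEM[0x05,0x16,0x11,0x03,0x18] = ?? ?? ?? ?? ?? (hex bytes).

#0 dst[0x11+2] := {0x47,0x3f}
#1 dst[0x12+3] := {0x71,0x91,0x6e}
#2 dst[0x14+5] := {0xec,0x1d,0x91,0x9c,0xaf}
#3 dst[0x05+3] := {0x1d,0x91,0x9c}
query mem[0x05]=0x1d, mem[0x16]=0x91, mem[0x11]=0x47, mem[0x03]=0xfb, mem[0x18]=0xaf

MEM[0x05,0x16,0x11,0x03,0x18] = 1d 91 47 fb af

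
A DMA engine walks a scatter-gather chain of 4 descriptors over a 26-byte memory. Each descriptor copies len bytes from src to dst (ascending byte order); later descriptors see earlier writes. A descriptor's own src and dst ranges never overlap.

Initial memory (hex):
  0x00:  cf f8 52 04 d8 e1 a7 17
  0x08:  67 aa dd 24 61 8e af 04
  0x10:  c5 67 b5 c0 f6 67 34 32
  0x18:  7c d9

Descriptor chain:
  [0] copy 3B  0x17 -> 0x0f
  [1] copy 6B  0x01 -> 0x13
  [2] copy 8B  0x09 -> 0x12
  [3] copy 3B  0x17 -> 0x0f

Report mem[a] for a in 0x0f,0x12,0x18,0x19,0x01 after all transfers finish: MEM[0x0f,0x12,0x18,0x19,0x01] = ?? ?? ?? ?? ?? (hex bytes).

[0] 0x17->0x0f len=3 : 32 7c d9
[1] 0x01->0x13 len=6 : f8 52 04 d8 e1 a7
[2] 0x09->0x12 len=8 : aa dd 24 61 8e af 32 7c
[3] 0x17->0x0f len=3 : af 32 7c
query mem[0x0f]=0xaf, mem[0x12]=0xaa, mem[0x18]=0x32, mem[0x19]=0x7c, mem[0x01]=0xf8

MEM[0x0f,0x12,0x18,0x19,0x01] = af aa 32 7c f8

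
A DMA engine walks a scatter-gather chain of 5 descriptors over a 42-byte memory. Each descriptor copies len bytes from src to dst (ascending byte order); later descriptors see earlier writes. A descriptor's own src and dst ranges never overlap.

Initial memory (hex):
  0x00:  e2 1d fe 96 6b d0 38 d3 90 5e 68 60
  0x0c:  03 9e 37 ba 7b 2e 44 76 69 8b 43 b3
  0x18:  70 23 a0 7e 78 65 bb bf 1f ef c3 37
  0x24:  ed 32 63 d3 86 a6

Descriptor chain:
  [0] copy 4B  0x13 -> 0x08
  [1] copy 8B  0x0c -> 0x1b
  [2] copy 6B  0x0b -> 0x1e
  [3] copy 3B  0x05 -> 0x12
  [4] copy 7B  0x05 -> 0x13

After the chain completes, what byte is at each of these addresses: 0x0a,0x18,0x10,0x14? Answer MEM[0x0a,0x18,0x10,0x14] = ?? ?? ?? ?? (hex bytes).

[0] 0x13->0x08 len=4 : 76 69 8b 43
[1] 0x0c->0x1b len=8 : 03 9e 37 ba 7b 2e 44 76
[2] 0x0b->0x1e len=6 : 43 03 9e 37 ba 7b
[3] 0x05->0x12 len=3 : d0 38 d3
[4] 0x05->0x13 len=7 : d0 38 d3 76 69 8b 43
query mem[0x0a]=0x8b, mem[0x18]=0x8b, mem[0x10]=0x7b, mem[0x14]=0x38

MEM[0x0a,0x18,0x10,0x14] = 8b 8b 7b 38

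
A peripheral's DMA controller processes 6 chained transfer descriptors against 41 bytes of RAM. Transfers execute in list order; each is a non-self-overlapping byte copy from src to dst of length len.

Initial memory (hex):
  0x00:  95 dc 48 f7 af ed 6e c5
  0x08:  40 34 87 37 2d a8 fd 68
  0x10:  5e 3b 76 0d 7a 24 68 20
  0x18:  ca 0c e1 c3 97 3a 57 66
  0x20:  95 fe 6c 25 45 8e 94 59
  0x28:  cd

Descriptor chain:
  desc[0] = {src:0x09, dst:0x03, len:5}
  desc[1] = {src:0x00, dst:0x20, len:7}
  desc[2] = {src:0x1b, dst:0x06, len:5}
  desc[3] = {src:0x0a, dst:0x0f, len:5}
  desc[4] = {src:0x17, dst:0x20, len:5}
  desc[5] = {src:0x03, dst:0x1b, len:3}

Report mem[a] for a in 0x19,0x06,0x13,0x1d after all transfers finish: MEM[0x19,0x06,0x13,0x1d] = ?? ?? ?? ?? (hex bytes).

[0] 0x09->0x03 len=5 : 34 87 37 2d a8
[1] 0x00->0x20 len=7 : 95 dc 48 34 87 37 2d
[2] 0x1b->0x06 len=5 : c3 97 3a 57 66
[3] 0x0a->0x0f len=5 : 66 37 2d a8 fd
[4] 0x17->0x20 len=5 : 20 ca 0c e1 c3
[5] 0x03->0x1b len=3 : 34 87 37
query mem[0x19]=0x0c, mem[0x06]=0xc3, mem[0x13]=0xfd, mem[0x1d]=0x37

MEM[0x19,0x06,0x13,0x1d] = 0c c3 fd 37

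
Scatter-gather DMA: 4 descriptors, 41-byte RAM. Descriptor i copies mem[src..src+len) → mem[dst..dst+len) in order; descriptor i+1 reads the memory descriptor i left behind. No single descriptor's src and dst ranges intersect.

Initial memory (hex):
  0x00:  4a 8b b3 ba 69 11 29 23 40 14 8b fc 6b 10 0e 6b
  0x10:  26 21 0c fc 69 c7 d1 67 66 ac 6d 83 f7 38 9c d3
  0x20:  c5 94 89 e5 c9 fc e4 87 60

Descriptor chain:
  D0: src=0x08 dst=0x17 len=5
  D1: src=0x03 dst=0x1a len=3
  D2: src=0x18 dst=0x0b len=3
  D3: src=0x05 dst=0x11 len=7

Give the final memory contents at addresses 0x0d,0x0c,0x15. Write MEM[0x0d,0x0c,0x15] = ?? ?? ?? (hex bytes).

MEM[0x0d,0x0c,0x15] = ba 8b 14

#0 dst[0x17+5] := {0x40,0x14,0x8b,0xfc,0x6b}
#1 dst[0x1a+3] := {0xba,0x69,0x11}
#2 dst[0x0b+3] := {0x14,0x8b,0xba}
#3 dst[0x11+7] := {0x11,0x29,0x23,0x40,0x14,0x8b,0x14}
query mem[0x0d]=0xba, mem[0x0c]=0x8b, mem[0x15]=0x14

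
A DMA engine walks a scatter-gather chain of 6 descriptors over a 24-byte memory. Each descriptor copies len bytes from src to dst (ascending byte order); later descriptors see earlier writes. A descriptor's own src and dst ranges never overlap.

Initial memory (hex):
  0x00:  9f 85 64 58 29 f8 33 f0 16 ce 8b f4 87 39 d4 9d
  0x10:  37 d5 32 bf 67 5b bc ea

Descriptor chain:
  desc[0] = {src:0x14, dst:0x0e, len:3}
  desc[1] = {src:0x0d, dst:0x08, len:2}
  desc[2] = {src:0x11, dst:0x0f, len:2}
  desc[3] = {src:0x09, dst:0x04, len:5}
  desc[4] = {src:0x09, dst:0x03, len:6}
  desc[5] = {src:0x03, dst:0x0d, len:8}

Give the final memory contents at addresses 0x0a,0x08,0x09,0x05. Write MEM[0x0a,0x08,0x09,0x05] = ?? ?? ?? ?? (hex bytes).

MEM[0x0a,0x08,0x09,0x05] = 8b 67 67 f4

[0] 0x14->0x0e len=3 : 67 5b bc
[1] 0x0d->0x08 len=2 : 39 67
[2] 0x11->0x0f len=2 : d5 32
[3] 0x09->0x04 len=5 : 67 8b f4 87 39
[4] 0x09->0x03 len=6 : 67 8b f4 87 39 67
[5] 0x03->0x0d len=8 : 67 8b f4 87 39 67 67 8b
query mem[0x0a]=0x8b, mem[0x08]=0x67, mem[0x09]=0x67, mem[0x05]=0xf4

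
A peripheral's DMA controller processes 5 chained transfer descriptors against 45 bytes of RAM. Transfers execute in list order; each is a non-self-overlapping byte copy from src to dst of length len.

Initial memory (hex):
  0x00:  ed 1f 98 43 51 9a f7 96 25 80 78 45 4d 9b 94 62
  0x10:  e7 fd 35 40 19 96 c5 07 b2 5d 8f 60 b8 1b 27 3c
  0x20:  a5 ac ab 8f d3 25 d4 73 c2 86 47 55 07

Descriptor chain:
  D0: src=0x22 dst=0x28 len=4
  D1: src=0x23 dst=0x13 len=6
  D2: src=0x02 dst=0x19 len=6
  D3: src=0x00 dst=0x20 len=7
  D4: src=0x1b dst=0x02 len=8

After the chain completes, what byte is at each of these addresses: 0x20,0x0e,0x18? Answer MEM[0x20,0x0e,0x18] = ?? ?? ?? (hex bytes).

MEM[0x20,0x0e,0x18] = ed 94 ab

D0: mem[0x28..0x2b] <- [ab 8f d3 25]
D1: mem[0x13..0x18] <- [8f d3 25 d4 73 ab]
D2: mem[0x19..0x1e] <- [98 43 51 9a f7 96]
D3: mem[0x20..0x26] <- [ed 1f 98 43 51 9a f7]
D4: mem[0x02..0x09] <- [51 9a f7 96 3c ed 1f 98]
query mem[0x20]=0xed, mem[0x0e]=0x94, mem[0x18]=0xab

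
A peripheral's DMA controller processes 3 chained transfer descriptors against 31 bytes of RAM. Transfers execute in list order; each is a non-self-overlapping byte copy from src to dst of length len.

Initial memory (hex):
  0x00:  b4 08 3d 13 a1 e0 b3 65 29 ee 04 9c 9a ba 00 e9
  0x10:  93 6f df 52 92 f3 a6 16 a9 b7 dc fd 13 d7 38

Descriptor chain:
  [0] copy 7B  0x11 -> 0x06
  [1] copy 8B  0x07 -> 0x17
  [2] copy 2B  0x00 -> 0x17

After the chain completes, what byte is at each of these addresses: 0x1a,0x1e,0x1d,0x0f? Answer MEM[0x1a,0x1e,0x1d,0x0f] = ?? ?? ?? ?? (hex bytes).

  after D0: wrote 7B at 0x06 = 6fdf5292f3a616
  after D1: wrote 8B at 0x17 = df5292f3a616ba00
  after D2: wrote 2B at 0x17 = b408
query mem[0x1a]=0xf3, mem[0x1e]=0x00, mem[0x1d]=0xba, mem[0x0f]=0xe9

MEM[0x1a,0x1e,0x1d,0x0f] = f3 00 ba e9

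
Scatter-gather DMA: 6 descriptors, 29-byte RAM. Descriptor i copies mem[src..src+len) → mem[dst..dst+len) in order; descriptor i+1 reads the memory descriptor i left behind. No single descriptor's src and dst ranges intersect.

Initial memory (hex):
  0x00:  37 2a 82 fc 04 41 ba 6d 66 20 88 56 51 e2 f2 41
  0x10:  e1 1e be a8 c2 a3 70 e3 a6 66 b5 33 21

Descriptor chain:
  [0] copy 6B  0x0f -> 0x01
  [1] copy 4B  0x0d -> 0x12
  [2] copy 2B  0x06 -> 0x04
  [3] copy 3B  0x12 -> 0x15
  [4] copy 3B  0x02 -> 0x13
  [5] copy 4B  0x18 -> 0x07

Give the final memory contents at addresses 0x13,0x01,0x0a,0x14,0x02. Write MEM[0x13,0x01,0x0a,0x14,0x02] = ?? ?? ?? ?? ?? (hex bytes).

MEM[0x13,0x01,0x0a,0x14,0x02] = e1 41 33 1e e1

#0 dst[0x01+6] := {0x41,0xe1,0x1e,0xbe,0xa8,0xc2}
#1 dst[0x12+4] := {0xe2,0xf2,0x41,0xe1}
#2 dst[0x04+2] := {0xc2,0x6d}
#3 dst[0x15+3] := {0xe2,0xf2,0x41}
#4 dst[0x13+3] := {0xe1,0x1e,0xc2}
#5 dst[0x07+4] := {0xa6,0x66,0xb5,0x33}
query mem[0x13]=0xe1, mem[0x01]=0x41, mem[0x0a]=0x33, mem[0x14]=0x1e, mem[0x02]=0xe1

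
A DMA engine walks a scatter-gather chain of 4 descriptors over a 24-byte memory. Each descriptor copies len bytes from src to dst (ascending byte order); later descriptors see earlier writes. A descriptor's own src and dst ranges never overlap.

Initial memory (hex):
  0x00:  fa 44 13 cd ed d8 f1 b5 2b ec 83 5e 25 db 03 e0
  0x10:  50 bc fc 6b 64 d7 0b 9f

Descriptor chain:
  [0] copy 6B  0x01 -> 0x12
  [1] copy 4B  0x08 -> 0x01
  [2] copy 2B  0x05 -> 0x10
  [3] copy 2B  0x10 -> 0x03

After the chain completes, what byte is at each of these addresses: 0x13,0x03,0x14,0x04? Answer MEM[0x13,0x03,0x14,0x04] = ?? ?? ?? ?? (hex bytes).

[0] 0x01->0x12 len=6 : 44 13 cd ed d8 f1
[1] 0x08->0x01 len=4 : 2b ec 83 5e
[2] 0x05->0x10 len=2 : d8 f1
[3] 0x10->0x03 len=2 : d8 f1
query mem[0x13]=0x13, mem[0x03]=0xd8, mem[0x14]=0xcd, mem[0x04]=0xf1

MEM[0x13,0x03,0x14,0x04] = 13 d8 cd f1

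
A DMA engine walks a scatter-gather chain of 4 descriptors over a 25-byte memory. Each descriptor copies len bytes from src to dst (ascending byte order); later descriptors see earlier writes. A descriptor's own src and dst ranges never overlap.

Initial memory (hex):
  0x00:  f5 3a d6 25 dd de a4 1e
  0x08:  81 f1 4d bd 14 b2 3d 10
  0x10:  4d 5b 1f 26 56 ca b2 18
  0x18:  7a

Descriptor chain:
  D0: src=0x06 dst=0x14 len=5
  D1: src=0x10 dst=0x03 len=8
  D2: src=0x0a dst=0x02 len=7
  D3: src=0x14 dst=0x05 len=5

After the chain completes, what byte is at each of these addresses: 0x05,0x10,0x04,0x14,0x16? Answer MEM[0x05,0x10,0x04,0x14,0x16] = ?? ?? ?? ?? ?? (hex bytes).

#0 dst[0x14+5] := {0xa4,0x1e,0x81,0xf1,0x4d}
#1 dst[0x03+8] := {0x4d,0x5b,0x1f,0x26,0xa4,0x1e,0x81,0xf1}
#2 dst[0x02+7] := {0xf1,0xbd,0x14,0xb2,0x3d,0x10,0x4d}
#3 dst[0x05+5] := {0xa4,0x1e,0x81,0xf1,0x4d}
query mem[0x05]=0xa4, mem[0x10]=0x4d, mem[0x04]=0x14, mem[0x14]=0xa4, mem[0x16]=0x81

MEM[0x05,0x10,0x04,0x14,0x16] = a4 4d 14 a4 81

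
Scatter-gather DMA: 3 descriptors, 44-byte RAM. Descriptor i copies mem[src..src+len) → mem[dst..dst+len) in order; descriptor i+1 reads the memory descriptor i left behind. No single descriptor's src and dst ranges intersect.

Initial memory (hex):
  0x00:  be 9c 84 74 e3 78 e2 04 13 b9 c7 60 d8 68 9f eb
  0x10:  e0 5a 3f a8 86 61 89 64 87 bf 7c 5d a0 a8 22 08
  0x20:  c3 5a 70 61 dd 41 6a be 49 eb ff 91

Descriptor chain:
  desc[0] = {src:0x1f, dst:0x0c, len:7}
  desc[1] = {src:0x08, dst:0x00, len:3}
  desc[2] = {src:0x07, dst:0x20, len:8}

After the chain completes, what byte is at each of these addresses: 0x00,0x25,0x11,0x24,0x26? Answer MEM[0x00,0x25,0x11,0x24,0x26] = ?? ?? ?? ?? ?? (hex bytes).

MEM[0x00,0x25,0x11,0x24,0x26] = 13 08 dd 60 c3

[0] 0x1f->0x0c len=7 : 08 c3 5a 70 61 dd 41
[1] 0x08->0x00 len=3 : 13 b9 c7
[2] 0x07->0x20 len=8 : 04 13 b9 c7 60 08 c3 5a
query mem[0x00]=0x13, mem[0x25]=0x08, mem[0x11]=0xdd, mem[0x24]=0x60, mem[0x26]=0xc3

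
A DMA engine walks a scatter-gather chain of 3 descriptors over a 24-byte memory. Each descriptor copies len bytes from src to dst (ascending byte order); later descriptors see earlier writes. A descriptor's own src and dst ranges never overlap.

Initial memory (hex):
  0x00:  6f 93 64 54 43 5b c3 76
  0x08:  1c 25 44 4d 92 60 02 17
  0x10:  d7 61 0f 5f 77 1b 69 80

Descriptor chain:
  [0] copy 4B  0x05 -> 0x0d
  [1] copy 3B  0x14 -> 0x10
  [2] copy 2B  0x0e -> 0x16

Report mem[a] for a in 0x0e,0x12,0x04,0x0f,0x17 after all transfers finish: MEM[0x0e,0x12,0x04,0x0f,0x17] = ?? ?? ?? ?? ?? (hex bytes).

D0: mem[0x0d..0x10] <- [5b c3 76 1c]
D1: mem[0x10..0x12] <- [77 1b 69]
D2: mem[0x16..0x17] <- [c3 76]
query mem[0x0e]=0xc3, mem[0x12]=0x69, mem[0x04]=0x43, mem[0x0f]=0x76, mem[0x17]=0x76

MEM[0x0e,0x12,0x04,0x0f,0x17] = c3 69 43 76 76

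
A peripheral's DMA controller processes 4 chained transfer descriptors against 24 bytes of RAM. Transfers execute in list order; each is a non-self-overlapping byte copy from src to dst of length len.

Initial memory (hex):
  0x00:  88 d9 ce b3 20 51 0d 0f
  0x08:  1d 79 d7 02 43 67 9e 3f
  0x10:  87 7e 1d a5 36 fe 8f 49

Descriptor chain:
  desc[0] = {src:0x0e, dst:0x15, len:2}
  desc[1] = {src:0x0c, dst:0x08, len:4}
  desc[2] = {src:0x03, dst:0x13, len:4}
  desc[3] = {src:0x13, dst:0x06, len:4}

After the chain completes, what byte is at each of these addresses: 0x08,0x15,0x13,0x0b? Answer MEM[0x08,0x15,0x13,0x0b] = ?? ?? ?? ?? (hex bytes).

[0] 0x0e->0x15 len=2 : 9e 3f
[1] 0x0c->0x08 len=4 : 43 67 9e 3f
[2] 0x03->0x13 len=4 : b3 20 51 0d
[3] 0x13->0x06 len=4 : b3 20 51 0d
query mem[0x08]=0x51, mem[0x15]=0x51, mem[0x13]=0xb3, mem[0x0b]=0x3f

MEM[0x08,0x15,0x13,0x0b] = 51 51 b3 3f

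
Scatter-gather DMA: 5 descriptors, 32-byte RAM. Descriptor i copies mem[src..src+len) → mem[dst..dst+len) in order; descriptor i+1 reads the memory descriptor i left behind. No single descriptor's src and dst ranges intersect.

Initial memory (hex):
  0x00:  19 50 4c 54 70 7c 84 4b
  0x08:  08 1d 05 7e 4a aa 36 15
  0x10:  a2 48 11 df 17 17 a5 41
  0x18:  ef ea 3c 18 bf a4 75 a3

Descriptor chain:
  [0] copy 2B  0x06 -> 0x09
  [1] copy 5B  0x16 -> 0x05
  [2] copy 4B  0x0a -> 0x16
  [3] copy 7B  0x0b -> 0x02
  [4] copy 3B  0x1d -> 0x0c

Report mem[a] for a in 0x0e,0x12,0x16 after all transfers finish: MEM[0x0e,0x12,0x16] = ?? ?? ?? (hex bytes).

MEM[0x0e,0x12,0x16] = a3 11 4b

[0] 0x06->0x09 len=2 : 84 4b
[1] 0x16->0x05 len=5 : a5 41 ef ea 3c
[2] 0x0a->0x16 len=4 : 4b 7e 4a aa
[3] 0x0b->0x02 len=7 : 7e 4a aa 36 15 a2 48
[4] 0x1d->0x0c len=3 : a4 75 a3
query mem[0x0e]=0xa3, mem[0x12]=0x11, mem[0x16]=0x4b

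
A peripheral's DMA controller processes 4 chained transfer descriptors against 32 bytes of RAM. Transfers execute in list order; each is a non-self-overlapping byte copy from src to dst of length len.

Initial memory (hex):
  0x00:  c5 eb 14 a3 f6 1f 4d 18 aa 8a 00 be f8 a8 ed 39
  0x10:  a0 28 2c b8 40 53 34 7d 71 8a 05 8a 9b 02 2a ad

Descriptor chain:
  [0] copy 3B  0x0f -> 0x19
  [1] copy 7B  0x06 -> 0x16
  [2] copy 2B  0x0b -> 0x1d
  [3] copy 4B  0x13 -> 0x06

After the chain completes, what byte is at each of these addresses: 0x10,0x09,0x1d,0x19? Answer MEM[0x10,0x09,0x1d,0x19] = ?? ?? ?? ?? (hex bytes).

D0: mem[0x19..0x1b] <- [39 a0 28]
D1: mem[0x16..0x1c] <- [4d 18 aa 8a 00 be f8]
D2: mem[0x1d..0x1e] <- [be f8]
D3: mem[0x06..0x09] <- [b8 40 53 4d]
query mem[0x10]=0xa0, mem[0x09]=0x4d, mem[0x1d]=0xbe, mem[0x19]=0x8a

MEM[0x10,0x09,0x1d,0x19] = a0 4d be 8a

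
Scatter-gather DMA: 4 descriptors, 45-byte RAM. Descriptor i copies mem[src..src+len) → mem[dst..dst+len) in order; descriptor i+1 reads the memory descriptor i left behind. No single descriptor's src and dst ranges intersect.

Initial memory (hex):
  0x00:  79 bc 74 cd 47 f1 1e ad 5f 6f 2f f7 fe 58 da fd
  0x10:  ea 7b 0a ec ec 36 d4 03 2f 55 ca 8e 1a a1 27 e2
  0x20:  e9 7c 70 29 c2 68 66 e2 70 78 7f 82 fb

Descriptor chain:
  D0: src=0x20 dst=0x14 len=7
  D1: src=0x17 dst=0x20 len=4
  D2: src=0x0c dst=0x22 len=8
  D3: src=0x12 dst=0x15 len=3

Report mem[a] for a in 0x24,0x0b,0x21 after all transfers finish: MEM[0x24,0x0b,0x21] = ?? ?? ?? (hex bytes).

MEM[0x24,0x0b,0x21] = da f7 c2

#0 dst[0x14+7] := {0xe9,0x7c,0x70,0x29,0xc2,0x68,0x66}
#1 dst[0x20+4] := {0x29,0xc2,0x68,0x66}
#2 dst[0x22+8] := {0xfe,0x58,0xda,0xfd,0xea,0x7b,0x0a,0xec}
#3 dst[0x15+3] := {0x0a,0xec,0xe9}
query mem[0x24]=0xda, mem[0x0b]=0xf7, mem[0x21]=0xc2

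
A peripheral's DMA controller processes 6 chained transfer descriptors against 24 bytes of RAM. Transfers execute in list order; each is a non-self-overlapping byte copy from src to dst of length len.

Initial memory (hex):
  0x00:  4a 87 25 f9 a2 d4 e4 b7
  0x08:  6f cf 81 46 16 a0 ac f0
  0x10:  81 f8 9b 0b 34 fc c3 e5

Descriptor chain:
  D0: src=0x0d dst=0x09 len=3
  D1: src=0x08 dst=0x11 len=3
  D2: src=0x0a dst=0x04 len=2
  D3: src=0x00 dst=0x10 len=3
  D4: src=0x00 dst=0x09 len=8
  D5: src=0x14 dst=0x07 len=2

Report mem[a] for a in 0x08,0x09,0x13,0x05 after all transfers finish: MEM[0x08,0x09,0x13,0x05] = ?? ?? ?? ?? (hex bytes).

#0 dst[0x09+3] := {0xa0,0xac,0xf0}
#1 dst[0x11+3] := {0x6f,0xa0,0xac}
#2 dst[0x04+2] := {0xac,0xf0}
#3 dst[0x10+3] := {0x4a,0x87,0x25}
#4 dst[0x09+8] := {0x4a,0x87,0x25,0xf9,0xac,0xf0,0xe4,0xb7}
#5 dst[0x07+2] := {0x34,0xfc}
query mem[0x08]=0xfc, mem[0x09]=0x4a, mem[0x13]=0xac, mem[0x05]=0xf0

MEM[0x08,0x09,0x13,0x05] = fc 4a ac f0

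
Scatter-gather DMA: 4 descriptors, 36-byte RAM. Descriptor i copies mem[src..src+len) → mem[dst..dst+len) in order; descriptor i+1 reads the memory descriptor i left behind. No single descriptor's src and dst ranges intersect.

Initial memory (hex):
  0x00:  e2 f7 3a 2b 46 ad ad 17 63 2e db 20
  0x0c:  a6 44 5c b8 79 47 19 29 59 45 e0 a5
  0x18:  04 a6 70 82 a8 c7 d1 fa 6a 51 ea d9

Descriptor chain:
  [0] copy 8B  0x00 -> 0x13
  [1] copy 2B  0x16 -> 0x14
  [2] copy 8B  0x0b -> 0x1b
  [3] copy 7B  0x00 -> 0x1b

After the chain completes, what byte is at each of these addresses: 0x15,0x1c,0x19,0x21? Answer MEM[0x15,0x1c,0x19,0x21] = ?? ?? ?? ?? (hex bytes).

MEM[0x15,0x1c,0x19,0x21] = 46 f7 ad ad

D0: mem[0x13..0x1a] <- [e2 f7 3a 2b 46 ad ad 17]
D1: mem[0x14..0x15] <- [2b 46]
D2: mem[0x1b..0x22] <- [20 a6 44 5c b8 79 47 19]
D3: mem[0x1b..0x21] <- [e2 f7 3a 2b 46 ad ad]
query mem[0x15]=0x46, mem[0x1c]=0xf7, mem[0x19]=0xad, mem[0x21]=0xad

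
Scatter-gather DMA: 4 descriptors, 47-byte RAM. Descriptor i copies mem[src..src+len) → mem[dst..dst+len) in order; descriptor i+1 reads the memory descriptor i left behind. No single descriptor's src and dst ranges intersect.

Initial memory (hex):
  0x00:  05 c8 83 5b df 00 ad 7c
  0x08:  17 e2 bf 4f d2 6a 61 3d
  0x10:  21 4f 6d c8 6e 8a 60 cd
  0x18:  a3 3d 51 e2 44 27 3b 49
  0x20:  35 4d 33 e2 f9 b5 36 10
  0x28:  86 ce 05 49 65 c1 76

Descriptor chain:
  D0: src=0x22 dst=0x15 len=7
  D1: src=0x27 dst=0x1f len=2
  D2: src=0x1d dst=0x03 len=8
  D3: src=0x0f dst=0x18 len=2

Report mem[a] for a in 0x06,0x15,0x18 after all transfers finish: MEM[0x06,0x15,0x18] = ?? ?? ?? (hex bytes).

[0] 0x22->0x15 len=7 : 33 e2 f9 b5 36 10 86
[1] 0x27->0x1f len=2 : 10 86
[2] 0x1d->0x03 len=8 : 27 3b 10 86 4d 33 e2 f9
[3] 0x0f->0x18 len=2 : 3d 21
query mem[0x06]=0x86, mem[0x15]=0x33, mem[0x18]=0x3d

MEM[0x06,0x15,0x18] = 86 33 3d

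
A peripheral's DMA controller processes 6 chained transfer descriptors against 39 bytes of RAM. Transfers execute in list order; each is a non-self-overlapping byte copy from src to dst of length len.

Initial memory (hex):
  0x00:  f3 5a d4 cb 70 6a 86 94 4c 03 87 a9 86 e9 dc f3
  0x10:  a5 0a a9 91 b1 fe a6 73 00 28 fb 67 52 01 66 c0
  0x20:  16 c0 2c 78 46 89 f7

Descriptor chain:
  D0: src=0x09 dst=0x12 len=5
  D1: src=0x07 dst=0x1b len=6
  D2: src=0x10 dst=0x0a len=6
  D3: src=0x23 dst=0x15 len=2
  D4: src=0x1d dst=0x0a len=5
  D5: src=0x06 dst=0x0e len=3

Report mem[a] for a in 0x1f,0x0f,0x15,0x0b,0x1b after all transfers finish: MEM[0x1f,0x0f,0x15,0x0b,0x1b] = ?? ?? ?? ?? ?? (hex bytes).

#0 dst[0x12+5] := {0x03,0x87,0xa9,0x86,0xe9}
#1 dst[0x1b+6] := {0x94,0x4c,0x03,0x87,0xa9,0x86}
#2 dst[0x0a+6] := {0xa5,0x0a,0x03,0x87,0xa9,0x86}
#3 dst[0x15+2] := {0x78,0x46}
#4 dst[0x0a+5] := {0x03,0x87,0xa9,0x86,0xc0}
#5 dst[0x0e+3] := {0x86,0x94,0x4c}
query mem[0x1f]=0xa9, mem[0x0f]=0x94, mem[0x15]=0x78, mem[0x0b]=0x87, mem[0x1b]=0x94

MEM[0x1f,0x0f,0x15,0x0b,0x1b] = a9 94 78 87 94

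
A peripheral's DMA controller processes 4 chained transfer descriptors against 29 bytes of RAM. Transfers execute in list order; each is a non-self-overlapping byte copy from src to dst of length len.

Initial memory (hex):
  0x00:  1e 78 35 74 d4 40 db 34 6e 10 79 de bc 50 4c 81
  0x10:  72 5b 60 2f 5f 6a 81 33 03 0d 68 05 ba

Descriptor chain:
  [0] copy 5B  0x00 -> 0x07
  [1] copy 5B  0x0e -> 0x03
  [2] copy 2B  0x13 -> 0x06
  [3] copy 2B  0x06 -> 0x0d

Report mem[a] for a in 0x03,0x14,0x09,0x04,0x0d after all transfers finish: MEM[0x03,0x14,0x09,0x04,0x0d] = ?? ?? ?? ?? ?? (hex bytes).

MEM[0x03,0x14,0x09,0x04,0x0d] = 4c 5f 35 81 2f

  after D0: wrote 5B at 0x07 = 1e783574d4
  after D1: wrote 5B at 0x03 = 4c81725b60
  after D2: wrote 2B at 0x06 = 2f5f
  after D3: wrote 2B at 0x0d = 2f5f
query mem[0x03]=0x4c, mem[0x14]=0x5f, mem[0x09]=0x35, mem[0x04]=0x81, mem[0x0d]=0x2f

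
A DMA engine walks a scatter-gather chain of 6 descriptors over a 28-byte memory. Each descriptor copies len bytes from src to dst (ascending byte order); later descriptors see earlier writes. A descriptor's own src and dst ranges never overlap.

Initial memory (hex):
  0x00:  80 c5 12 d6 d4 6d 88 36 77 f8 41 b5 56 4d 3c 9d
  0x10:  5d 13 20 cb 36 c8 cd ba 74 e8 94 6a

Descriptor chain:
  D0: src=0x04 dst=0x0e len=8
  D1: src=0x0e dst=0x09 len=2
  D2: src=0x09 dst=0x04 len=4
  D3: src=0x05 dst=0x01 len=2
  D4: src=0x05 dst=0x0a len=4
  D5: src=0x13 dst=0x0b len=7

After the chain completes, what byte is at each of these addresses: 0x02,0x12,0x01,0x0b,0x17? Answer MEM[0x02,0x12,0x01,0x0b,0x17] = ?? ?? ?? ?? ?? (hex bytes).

MEM[0x02,0x12,0x01,0x0b,0x17] = b5 77 6d f8 ba

[0] 0x04->0x0e len=8 : d4 6d 88 36 77 f8 41 b5
[1] 0x0e->0x09 len=2 : d4 6d
[2] 0x09->0x04 len=4 : d4 6d b5 56
[3] 0x05->0x01 len=2 : 6d b5
[4] 0x05->0x0a len=4 : 6d b5 56 77
[5] 0x13->0x0b len=7 : f8 41 b5 cd ba 74 e8
query mem[0x02]=0xb5, mem[0x12]=0x77, mem[0x01]=0x6d, mem[0x0b]=0xf8, mem[0x17]=0xba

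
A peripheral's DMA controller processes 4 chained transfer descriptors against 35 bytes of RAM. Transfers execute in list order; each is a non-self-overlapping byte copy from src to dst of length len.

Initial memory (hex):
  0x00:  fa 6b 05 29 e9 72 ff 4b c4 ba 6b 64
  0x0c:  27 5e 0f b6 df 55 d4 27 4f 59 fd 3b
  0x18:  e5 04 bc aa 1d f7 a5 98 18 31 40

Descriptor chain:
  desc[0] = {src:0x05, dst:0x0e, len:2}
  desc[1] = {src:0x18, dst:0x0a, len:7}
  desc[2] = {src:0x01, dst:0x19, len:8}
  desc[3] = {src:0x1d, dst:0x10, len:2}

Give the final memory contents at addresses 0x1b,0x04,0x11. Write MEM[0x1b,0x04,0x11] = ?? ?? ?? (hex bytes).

MEM[0x1b,0x04,0x11] = 29 e9 ff

  after D0: wrote 2B at 0x0e = 72ff
  after D1: wrote 7B at 0x0a = e504bcaa1df7a5
  after D2: wrote 8B at 0x19 = 6b0529e972ff4bc4
  after D3: wrote 2B at 0x10 = 72ff
query mem[0x1b]=0x29, mem[0x04]=0xe9, mem[0x11]=0xff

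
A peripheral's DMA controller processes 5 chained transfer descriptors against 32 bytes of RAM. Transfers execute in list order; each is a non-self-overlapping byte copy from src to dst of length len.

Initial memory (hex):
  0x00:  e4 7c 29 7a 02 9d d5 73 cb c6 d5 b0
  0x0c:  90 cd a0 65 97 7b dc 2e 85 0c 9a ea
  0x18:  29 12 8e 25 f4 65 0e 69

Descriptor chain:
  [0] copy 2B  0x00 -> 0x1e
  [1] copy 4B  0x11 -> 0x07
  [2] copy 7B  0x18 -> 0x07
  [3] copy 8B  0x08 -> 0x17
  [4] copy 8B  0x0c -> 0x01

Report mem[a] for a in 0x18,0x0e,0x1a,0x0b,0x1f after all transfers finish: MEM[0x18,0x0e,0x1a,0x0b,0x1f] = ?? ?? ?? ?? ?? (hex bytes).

MEM[0x18,0x0e,0x1a,0x0b,0x1f] = 8e a0 f4 f4 7c

D0: mem[0x1e..0x1f] <- [e4 7c]
D1: mem[0x07..0x0a] <- [7b dc 2e 85]
D2: mem[0x07..0x0d] <- [29 12 8e 25 f4 65 e4]
D3: mem[0x17..0x1e] <- [12 8e 25 f4 65 e4 a0 65]
D4: mem[0x01..0x08] <- [65 e4 a0 65 97 7b dc 2e]
query mem[0x18]=0x8e, mem[0x0e]=0xa0, mem[0x1a]=0xf4, mem[0x0b]=0xf4, mem[0x1f]=0x7c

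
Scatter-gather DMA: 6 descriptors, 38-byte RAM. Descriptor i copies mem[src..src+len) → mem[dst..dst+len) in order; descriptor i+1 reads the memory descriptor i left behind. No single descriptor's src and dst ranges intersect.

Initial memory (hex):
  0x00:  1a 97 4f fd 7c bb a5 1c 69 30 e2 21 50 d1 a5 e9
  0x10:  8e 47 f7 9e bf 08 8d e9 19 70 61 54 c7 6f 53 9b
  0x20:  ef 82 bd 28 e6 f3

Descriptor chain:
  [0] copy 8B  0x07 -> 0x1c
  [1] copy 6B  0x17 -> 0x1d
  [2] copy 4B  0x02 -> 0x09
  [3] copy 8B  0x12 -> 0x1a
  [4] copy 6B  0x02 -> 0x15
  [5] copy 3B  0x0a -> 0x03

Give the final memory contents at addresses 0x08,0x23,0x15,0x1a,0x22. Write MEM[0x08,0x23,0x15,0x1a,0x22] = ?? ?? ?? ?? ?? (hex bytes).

D0: mem[0x1c..0x23] <- [1c 69 30 e2 21 50 d1 a5]
D1: mem[0x1d..0x22] <- [e9 19 70 61 54 1c]
D2: mem[0x09..0x0c] <- [4f fd 7c bb]
D3: mem[0x1a..0x21] <- [f7 9e bf 08 8d e9 19 70]
D4: mem[0x15..0x1a] <- [4f fd 7c bb a5 1c]
D5: mem[0x03..0x05] <- [fd 7c bb]
query mem[0x08]=0x69, mem[0x23]=0xa5, mem[0x15]=0x4f, mem[0x1a]=0x1c, mem[0x22]=0x1c

MEM[0x08,0x23,0x15,0x1a,0x22] = 69 a5 4f 1c 1c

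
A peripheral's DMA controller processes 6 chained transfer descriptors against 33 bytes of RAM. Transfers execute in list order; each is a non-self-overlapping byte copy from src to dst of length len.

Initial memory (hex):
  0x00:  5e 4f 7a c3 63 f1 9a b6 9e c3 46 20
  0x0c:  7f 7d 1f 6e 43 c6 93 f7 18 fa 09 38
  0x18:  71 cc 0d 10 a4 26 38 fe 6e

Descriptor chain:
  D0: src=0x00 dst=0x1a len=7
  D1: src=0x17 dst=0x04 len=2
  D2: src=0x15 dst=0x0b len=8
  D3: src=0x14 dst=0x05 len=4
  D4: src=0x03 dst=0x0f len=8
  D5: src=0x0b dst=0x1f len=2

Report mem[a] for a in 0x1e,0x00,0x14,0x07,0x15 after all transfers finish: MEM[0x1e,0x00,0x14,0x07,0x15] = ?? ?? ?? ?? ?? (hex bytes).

D0: mem[0x1a..0x20] <- [5e 4f 7a c3 63 f1 9a]
D1: mem[0x04..0x05] <- [38 71]
D2: mem[0x0b..0x12] <- [fa 09 38 71 cc 5e 4f 7a]
D3: mem[0x05..0x08] <- [18 fa 09 38]
D4: mem[0x0f..0x16] <- [c3 38 18 fa 09 38 c3 46]
D5: mem[0x1f..0x20] <- [fa 09]
query mem[0x1e]=0x63, mem[0x00]=0x5e, mem[0x14]=0x38, mem[0x07]=0x09, mem[0x15]=0xc3

MEM[0x1e,0x00,0x14,0x07,0x15] = 63 5e 38 09 c3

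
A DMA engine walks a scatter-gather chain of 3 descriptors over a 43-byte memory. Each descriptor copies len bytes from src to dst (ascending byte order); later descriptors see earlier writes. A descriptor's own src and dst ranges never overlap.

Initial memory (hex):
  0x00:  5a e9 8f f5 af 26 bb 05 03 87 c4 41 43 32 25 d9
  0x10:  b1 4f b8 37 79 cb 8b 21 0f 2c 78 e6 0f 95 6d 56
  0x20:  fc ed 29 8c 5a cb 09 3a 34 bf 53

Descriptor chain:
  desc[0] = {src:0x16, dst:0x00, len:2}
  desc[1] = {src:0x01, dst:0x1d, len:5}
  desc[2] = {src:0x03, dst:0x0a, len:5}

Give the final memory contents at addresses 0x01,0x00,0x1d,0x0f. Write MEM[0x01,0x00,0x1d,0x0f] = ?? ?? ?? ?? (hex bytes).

MEM[0x01,0x00,0x1d,0x0f] = 21 8b 21 d9

#0 dst[0x00+2] := {0x8b,0x21}
#1 dst[0x1d+5] := {0x21,0x8f,0xf5,0xaf,0x26}
#2 dst[0x0a+5] := {0xf5,0xaf,0x26,0xbb,0x05}
query mem[0x01]=0x21, mem[0x00]=0x8b, mem[0x1d]=0x21, mem[0x0f]=0xd9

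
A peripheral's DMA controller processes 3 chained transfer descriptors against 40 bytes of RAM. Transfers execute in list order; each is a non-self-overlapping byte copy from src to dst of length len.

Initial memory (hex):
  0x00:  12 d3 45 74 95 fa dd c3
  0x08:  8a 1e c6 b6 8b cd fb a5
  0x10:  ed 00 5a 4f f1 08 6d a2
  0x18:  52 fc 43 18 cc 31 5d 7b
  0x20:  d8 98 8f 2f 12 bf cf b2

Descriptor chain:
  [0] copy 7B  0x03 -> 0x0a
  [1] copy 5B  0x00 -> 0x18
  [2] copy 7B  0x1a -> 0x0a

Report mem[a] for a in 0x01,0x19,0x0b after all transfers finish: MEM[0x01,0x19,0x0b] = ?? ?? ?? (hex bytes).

D0: mem[0x0a..0x10] <- [74 95 fa dd c3 8a 1e]
D1: mem[0x18..0x1c] <- [12 d3 45 74 95]
D2: mem[0x0a..0x10] <- [45 74 95 31 5d 7b d8]
query mem[0x01]=0xd3, mem[0x19]=0xd3, mem[0x0b]=0x74

MEM[0x01,0x19,0x0b] = d3 d3 74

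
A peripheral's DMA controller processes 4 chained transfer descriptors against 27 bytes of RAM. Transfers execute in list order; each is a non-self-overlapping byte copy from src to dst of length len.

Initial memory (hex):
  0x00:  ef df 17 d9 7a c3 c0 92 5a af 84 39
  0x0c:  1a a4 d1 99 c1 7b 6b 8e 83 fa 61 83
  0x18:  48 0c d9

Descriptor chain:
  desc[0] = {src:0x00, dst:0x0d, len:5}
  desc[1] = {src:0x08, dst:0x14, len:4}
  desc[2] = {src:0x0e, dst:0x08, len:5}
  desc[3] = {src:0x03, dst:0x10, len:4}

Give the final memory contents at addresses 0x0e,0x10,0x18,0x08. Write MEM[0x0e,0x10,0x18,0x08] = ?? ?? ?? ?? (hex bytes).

MEM[0x0e,0x10,0x18,0x08] = df d9 48 df

[0] 0x00->0x0d len=5 : ef df 17 d9 7a
[1] 0x08->0x14 len=4 : 5a af 84 39
[2] 0x0e->0x08 len=5 : df 17 d9 7a 6b
[3] 0x03->0x10 len=4 : d9 7a c3 c0
query mem[0x0e]=0xdf, mem[0x10]=0xd9, mem[0x18]=0x48, mem[0x08]=0xdf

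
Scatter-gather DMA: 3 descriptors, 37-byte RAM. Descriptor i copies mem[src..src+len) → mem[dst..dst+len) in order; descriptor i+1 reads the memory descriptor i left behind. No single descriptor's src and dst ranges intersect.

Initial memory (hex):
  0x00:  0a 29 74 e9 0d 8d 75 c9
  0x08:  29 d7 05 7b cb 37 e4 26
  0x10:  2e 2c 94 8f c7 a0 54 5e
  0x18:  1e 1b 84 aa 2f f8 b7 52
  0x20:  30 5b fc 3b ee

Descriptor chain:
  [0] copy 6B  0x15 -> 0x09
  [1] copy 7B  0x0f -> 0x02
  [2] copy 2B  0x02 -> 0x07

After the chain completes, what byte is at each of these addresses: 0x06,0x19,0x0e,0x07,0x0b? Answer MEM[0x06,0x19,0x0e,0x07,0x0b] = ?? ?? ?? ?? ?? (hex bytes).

  after D0: wrote 6B at 0x09 = a0545e1e1b84
  after D1: wrote 7B at 0x02 = 262e2c948fc7a0
  after D2: wrote 2B at 0x07 = 262e
query mem[0x06]=0x8f, mem[0x19]=0x1b, mem[0x0e]=0x84, mem[0x07]=0x26, mem[0x0b]=0x5e

MEM[0x06,0x19,0x0e,0x07,0x0b] = 8f 1b 84 26 5e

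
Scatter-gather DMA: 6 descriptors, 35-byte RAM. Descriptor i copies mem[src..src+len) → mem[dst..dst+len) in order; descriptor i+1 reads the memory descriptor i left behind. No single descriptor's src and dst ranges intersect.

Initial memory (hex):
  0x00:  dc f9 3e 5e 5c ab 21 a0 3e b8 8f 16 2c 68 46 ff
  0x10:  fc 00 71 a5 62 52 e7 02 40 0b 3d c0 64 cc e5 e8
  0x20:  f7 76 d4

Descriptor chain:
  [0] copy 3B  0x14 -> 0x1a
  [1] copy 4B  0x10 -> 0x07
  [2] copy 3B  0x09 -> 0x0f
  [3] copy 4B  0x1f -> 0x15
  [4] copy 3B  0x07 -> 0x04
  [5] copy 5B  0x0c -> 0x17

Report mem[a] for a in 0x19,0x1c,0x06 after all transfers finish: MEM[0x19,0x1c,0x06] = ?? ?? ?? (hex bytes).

#0 dst[0x1a+3] := {0x62,0x52,0xe7}
#1 dst[0x07+4] := {0xfc,0x00,0x71,0xa5}
#2 dst[0x0f+3] := {0x71,0xa5,0x16}
#3 dst[0x15+4] := {0xe8,0xf7,0x76,0xd4}
#4 dst[0x04+3] := {0xfc,0x00,0x71}
#5 dst[0x17+5] := {0x2c,0x68,0x46,0x71,0xa5}
query mem[0x19]=0x46, mem[0x1c]=0xe7, mem[0x06]=0x71

MEM[0x19,0x1c,0x06] = 46 e7 71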